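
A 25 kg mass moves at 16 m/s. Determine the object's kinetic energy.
KE = ½mv² = ½(25)(16)² = 3200.0 J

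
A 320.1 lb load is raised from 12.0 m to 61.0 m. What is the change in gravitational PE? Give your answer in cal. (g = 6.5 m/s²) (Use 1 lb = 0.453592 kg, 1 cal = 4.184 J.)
Convert to SI: m = 145.195 kg, Δh = 49.0 m
ΔPE = mgΔh = (145.195)(6.5)(49.0) = 46244.5 J = 11050 cal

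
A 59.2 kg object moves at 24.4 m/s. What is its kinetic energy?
KE = ½mv² = ½(59.2)(24.4)² = 17620 J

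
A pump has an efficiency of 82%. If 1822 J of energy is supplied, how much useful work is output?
W_out = η·W_in = 0.82·1822 = 1494.04 J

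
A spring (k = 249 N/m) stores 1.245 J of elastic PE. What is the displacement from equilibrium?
x = √(2·PE/k) = √(2·1.245/249) = 0.1 m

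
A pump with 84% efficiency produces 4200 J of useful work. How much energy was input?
W_in = W_out/η = 4200/0.84 = 5000 J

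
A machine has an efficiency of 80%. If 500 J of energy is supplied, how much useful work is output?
W_out = η·W_in = 0.8·500 = 400.0 J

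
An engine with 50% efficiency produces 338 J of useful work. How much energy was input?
W_in = W_out/η = 338/0.5 = 676.0 J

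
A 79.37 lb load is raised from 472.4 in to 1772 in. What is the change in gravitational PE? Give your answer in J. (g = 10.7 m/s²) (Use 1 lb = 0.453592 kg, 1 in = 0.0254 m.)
Convert to SI: m = 36.0016 kg, Δh = 33.0098 m
ΔPE = mgΔh = (36.0016)(10.7)(33.0098) = 12720 J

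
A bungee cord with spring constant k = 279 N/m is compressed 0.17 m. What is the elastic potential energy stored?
PE = ½kx² = ½(279)(0.17)² = 4.032 J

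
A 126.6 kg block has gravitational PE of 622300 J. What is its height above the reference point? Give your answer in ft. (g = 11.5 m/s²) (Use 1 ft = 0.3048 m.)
h = PE/(mg) = 622300/(126.6·11.5) = 427.433 m = 1402 ft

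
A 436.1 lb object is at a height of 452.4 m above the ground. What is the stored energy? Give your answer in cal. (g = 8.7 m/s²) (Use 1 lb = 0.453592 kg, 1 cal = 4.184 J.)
Convert to SI: m = 197.811 kg, h = 452.4 m
PE = mgh = (197.811)(8.7)(452.4) = 778562 J = 186100 cal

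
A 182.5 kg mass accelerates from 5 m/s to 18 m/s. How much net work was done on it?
W = ΔKE = ½m(v₂² − v₁²) = ½(182.5)(18² − 5²) = 27283.75 J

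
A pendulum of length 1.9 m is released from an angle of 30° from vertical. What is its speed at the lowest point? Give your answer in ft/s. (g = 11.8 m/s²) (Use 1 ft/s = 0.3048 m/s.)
h = L(1 − cosθ) = 1.9(1 − cos30°) = 0.254552 m
v = √(2gh) = √(2·11.8·0.254552) = 2.451 m/s = 8.041 ft/s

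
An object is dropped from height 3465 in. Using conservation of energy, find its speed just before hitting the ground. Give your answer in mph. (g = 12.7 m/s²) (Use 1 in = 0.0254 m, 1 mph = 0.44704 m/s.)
Convert to SI: h = 88.011 m
mgh = ½mv² ⇒ v = √(2gh) = √(2·12.7·88.011) = 47.2809 m/s = 105.8 mph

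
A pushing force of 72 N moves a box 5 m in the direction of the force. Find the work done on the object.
W = F·d = (72)(5) = 360.0 J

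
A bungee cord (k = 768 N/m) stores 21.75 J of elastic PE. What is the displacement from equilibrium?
x = √(2·PE/k) = √(2·21.75/768) = 0.238 m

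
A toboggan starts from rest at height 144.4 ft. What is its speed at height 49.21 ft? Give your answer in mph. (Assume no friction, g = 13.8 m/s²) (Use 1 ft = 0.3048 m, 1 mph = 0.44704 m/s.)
Convert to SI: h₁−h₂ = 29.0139 m
mgh₁ = mgh₂ + ½mv² ⇒ v = √(2g(h₁−h₂)) = √(2·13.8·29.0139) = 28.2981 m/s = 63.3 mph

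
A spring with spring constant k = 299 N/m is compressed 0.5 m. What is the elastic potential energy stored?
PE = ½kx² = ½(299)(0.5)² = 37.38 J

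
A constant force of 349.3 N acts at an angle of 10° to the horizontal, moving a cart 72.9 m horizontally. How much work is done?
W = F·d·cosθ = (349.3)(72.9)cos(10°) = 25080 J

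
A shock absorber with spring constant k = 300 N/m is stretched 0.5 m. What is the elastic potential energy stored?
PE = ½kx² = ½(300)(0.5)² = 37.5 J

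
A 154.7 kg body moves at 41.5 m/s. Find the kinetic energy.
KE = ½mv² = ½(154.7)(41.5)² = 133200 J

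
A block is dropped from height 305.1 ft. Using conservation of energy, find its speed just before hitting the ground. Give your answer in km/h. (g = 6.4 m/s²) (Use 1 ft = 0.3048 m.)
Convert to SI: h = 92.9945 m
mgh = ½mv² ⇒ v = √(2gh) = √(2·6.4·92.9945) = 34.5011 m/s = 124.2 km/h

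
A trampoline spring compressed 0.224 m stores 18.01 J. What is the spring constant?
k = 2·PE/x² = 2·18.01/(0.224)² = 717.9 N/m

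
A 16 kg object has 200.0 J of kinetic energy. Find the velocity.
v = √(2·KE/m) = √(2·200.0/16) = 5.0 m/s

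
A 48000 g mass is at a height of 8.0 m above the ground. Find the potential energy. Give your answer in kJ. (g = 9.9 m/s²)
Convert to SI: m = 48.0 kg, h = 8.0 m
PE = mgh = (48.0)(9.9)(8.0) = 3801.6 J = 3.802 kJ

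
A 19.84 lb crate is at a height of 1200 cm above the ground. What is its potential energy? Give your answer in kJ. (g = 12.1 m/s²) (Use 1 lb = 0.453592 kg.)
Convert to SI: m = 8.99927 kg, h = 12.0 m
PE = mgh = (8.99927)(12.1)(12.0) = 1306.69 J = 1.307 kJ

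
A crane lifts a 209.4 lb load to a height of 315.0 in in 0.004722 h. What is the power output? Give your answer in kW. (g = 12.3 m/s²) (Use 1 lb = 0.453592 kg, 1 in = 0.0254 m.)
Convert to SI: m = 94.9822 kg, h = 8.001 m, t = 16.9992 s
P = mgh/t = (94.9822)(12.3)(8.001)/16.9992 = 549.874 W = 0.5499 kW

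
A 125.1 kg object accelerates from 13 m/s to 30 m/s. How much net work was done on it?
W = ΔKE = ½m(v₂² − v₁²) = ½(125.1)(30² − 13²) = 45724.05 J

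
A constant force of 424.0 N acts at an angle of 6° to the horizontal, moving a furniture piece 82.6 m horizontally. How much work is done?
W = F·d·cosθ = (424.0)(82.6)cos(6°) = 34830 J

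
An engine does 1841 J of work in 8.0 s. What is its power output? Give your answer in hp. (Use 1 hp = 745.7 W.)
P = W/t = 1841.0/8.0 = 230.125 W = 0.3086 hp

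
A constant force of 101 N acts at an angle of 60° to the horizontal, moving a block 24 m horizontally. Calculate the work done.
W = F·d·cosθ = (101)(24)cos(60°) = 1212 J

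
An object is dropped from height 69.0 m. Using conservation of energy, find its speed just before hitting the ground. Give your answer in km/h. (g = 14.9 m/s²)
mgh = ½mv² ⇒ v = √(2gh) = √(2·14.9·69.0) = 45.3453 m/s = 163.2 km/h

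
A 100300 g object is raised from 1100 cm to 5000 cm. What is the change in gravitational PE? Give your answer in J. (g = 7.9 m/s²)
Convert to SI: m = 100.3 kg, Δh = 39.0 m
ΔPE = mgΔh = (100.3)(7.9)(39.0) = 30900 J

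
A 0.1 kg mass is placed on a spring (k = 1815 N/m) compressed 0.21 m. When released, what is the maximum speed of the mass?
½kx² = ½mv² ⇒ v = x√(k/m) = (0.21)√(1815/0.1) = 28.29 m/s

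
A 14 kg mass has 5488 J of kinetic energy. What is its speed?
v = √(2·KE/m) = √(2·5488/14) = 28.0 m/s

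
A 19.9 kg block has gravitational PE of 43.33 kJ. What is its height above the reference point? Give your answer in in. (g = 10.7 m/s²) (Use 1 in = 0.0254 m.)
Convert to SI: m = 19.9 kg, PE = 43330.0 J
h = PE/(mg) = 43330.0/(19.9·10.7) = 203.494 m = 8012 in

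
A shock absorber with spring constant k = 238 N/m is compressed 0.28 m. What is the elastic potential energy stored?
PE = ½kx² = ½(238)(0.28)² = 9.33 J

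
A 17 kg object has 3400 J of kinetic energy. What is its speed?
v = √(2·KE/m) = √(2·3400/17) = 20.0 m/s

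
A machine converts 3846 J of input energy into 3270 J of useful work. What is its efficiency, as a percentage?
η = W_out/W_in = 3270/3846 = 85.02%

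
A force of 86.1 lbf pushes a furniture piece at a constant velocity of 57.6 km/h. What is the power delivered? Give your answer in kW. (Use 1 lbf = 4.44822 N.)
Convert to SI: F = 382.992 N, v = 16.0 m/s
P = Fv = (382.992)(16.0) = 6127.87 W = 6.128 kW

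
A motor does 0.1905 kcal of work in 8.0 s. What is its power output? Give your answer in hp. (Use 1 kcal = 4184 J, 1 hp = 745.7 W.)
Convert to SI: W = 797.052 J, t = 8.0 s
P = W/t = 797.052/8.0 = 99.6315 W = 0.1336 hp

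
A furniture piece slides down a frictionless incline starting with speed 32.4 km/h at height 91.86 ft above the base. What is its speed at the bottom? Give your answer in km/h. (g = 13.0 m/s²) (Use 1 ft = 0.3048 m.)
Convert to SI: v₀ = 9.0 m/s, h = 27.9989 m
½mv₀² + mgh = ½mv² ⇒ v = √(v₀² + 2gh) = √(9.0² + 2·13.0·27.9989) = 28.4424 m/s = 102.4 km/h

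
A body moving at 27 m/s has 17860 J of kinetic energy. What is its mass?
m = 2·KE/v² = 2·17860/(27)² = 49.0 kg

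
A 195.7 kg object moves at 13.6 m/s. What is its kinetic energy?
KE = ½mv² = ½(195.7)(13.6)² = 18100 J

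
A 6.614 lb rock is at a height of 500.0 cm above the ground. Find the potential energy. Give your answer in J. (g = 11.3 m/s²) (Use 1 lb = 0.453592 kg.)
Convert to SI: m = 3.00006 kg, h = 5.0 m
PE = mgh = (3.00006)(11.3)(5.0) = 169.5 J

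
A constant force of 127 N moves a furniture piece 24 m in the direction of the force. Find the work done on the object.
W = F·d = (127)(24) = 3048 J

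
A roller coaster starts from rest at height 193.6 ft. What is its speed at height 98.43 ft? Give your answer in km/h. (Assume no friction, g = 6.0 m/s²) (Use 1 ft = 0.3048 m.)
Convert to SI: h₁−h₂ = 29.0078 m
mgh₁ = mgh₂ + ½mv² ⇒ v = √(2g(h₁−h₂)) = √(2·6.0·29.0078) = 18.6573 m/s = 67.17 km/h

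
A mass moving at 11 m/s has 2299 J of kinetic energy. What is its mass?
m = 2·KE/v² = 2·2299/(11)² = 38.0 kg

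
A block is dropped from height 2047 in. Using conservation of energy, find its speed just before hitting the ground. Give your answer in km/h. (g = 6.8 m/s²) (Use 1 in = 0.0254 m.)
Convert to SI: h = 51.9938 m
mgh = ½mv² ⇒ v = √(2gh) = √(2·6.8·51.9938) = 26.5916 m/s = 95.73 km/h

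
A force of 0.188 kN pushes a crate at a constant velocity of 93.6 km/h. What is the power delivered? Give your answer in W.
Convert to SI: F = 188.0 N, v = 26.0 m/s
P = Fv = (188.0)(26.0) = 4888 W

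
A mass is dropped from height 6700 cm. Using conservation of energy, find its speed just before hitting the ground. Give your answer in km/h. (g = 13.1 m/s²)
Convert to SI: h = 67.0 m
mgh = ½mv² ⇒ v = √(2gh) = √(2·13.1·67.0) = 41.8975 m/s = 150.8 km/h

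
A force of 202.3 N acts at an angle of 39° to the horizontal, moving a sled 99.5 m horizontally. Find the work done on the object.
W = F·d·cosθ = (202.3)(99.5)cos(39°) = 15640 J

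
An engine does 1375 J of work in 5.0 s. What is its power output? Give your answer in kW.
P = W/t = 1375.0/5.0 = 275.0 W = 0.275 kW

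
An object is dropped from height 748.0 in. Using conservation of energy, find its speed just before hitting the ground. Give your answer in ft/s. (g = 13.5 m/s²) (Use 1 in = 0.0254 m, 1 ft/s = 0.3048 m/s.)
Convert to SI: h = 18.9992 m
mgh = ½mv² ⇒ v = √(2gh) = √(2·13.5·18.9992) = 22.649 m/s = 74.31 ft/s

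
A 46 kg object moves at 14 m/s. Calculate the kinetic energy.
KE = ½mv² = ½(46)(14)² = 4508.0 J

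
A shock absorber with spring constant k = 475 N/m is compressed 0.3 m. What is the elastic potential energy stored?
PE = ½kx² = ½(475)(0.3)² = 21.38 J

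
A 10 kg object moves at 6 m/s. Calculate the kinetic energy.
KE = ½mv² = ½(10)(6)² = 180.0 J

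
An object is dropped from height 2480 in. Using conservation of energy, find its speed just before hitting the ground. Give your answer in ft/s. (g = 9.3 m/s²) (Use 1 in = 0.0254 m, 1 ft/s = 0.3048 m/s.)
Convert to SI: h = 62.992 m
mgh = ½mv² ⇒ v = √(2gh) = √(2·9.3·62.992) = 34.2294 m/s = 112.3 ft/s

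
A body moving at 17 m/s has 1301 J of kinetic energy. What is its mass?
m = 2·KE/v² = 2·1301/(17)² = 9.003 kg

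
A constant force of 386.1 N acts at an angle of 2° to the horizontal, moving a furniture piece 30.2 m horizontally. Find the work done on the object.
W = F·d·cosθ = (386.1)(30.2)cos(2°) = 11650 J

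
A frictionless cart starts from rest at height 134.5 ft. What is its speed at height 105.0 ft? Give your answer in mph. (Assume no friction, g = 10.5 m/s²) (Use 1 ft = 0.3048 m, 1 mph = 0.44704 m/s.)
Convert to SI: h₁−h₂ = 8.9916 m
mgh₁ = mgh₂ + ½mv² ⇒ v = √(2g(h₁−h₂)) = √(2·10.5·8.9916) = 13.7413 m/s = 30.74 mph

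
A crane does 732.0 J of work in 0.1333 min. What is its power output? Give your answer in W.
Convert to SI: W = 732.0 J, t = 7.998 s
P = W/t = 732.0/7.998 = 91.52 W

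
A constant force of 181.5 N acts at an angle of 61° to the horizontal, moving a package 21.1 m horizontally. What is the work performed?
W = F·d·cosθ = (181.5)(21.1)cos(61°) = 1857 J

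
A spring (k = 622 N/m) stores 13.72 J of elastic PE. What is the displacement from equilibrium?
x = √(2·PE/k) = √(2·13.72/622) = 0.21 m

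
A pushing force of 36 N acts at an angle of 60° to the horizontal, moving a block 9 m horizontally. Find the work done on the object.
W = F·d·cosθ = (36)(9)cos(60°) = 162.0 J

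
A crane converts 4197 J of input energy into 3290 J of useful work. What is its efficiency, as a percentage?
η = W_out/W_in = 3290/4197 = 78.39%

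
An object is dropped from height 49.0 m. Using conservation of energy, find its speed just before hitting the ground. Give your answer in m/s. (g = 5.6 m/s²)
mgh = ½mv² ⇒ v = √(2gh) = √(2·5.6·49.0) = 23.43 m/s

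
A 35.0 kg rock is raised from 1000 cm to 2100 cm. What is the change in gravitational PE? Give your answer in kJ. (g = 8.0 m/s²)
Convert to SI: m = 35.0 kg, Δh = 11.0 m
ΔPE = mgΔh = (35.0)(8.0)(11.0) = 3080.0 J = 3.08 kJ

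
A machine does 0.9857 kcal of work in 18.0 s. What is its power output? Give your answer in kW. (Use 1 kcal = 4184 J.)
Convert to SI: W = 4124.17 J, t = 18.0 s
P = W/t = 4124.17/18.0 = 229.12 W = 0.2291 kW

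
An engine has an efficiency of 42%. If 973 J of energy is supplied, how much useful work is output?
W_out = η·W_in = 0.42·973 = 408.66 J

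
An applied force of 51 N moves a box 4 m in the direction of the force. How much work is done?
W = F·d = (51)(4) = 204.0 J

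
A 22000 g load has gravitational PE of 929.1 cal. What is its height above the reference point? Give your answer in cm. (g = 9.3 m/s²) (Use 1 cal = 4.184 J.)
Convert to SI: m = 22.0 kg, PE = 3887.35 J
h = PE/(mg) = 3887.35/(22.0·9.3) = 18.9998 m = 1900 cm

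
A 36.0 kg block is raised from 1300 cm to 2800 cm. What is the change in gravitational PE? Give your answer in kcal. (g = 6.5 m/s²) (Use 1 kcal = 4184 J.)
Convert to SI: m = 36.0 kg, Δh = 15.0 m
ΔPE = mgΔh = (36.0)(6.5)(15.0) = 3510.0 J = 0.8389 kcal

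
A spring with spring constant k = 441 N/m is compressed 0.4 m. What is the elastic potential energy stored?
PE = ½kx² = ½(441)(0.4)² = 35.28 J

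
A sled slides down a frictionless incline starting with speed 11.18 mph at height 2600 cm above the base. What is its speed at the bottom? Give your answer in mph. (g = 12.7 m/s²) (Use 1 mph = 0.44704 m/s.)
Convert to SI: v₀ = 4.99791 m/s, h = 26.0 m
½mv₀² + mgh = ½mv² ⇒ v = √(v₀² + 2gh) = √(4.99791² + 2·12.7·26.0) = 26.1797 m/s = 58.56 mph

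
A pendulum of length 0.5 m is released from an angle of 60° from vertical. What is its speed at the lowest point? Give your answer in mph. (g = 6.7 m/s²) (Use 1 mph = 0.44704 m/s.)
h = L(1 − cosθ) = 0.5(1 − cos60°) = 0.25 m
v = √(2gh) = √(2·6.7·0.25) = 1.8303 m/s = 4.094 mph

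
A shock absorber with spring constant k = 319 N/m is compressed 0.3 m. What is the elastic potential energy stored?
PE = ½kx² = ½(319)(0.3)² = 14.36 J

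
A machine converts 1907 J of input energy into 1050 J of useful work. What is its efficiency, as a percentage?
η = W_out/W_in = 1050/1907 = 55.06%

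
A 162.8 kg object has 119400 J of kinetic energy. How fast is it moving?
v = √(2·KE/m) = √(2·119400/162.8) = 38.3 m/s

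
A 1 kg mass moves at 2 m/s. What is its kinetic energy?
KE = ½mv² = ½(1)(2)² = 2.0 J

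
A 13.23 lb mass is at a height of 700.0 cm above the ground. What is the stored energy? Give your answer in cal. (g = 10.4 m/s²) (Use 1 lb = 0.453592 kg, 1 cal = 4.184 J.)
Convert to SI: m = 6.00102 kg, h = 7.0 m
PE = mgh = (6.00102)(10.4)(7.0) = 436.874 J = 104.4 cal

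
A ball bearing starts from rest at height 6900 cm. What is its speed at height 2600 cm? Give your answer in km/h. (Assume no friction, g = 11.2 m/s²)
Convert to SI: h₁−h₂ = 43.0 m
mgh₁ = mgh₂ + ½mv² ⇒ v = √(2g(h₁−h₂)) = √(2·11.2·43.0) = 31.0355 m/s = 111.7 km/h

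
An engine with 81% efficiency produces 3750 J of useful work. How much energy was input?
W_in = W_out/η = 3750/0.81 = 4630 J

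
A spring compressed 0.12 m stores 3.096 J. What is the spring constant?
k = 2·PE/x² = 2·3.096/(0.12)² = 430.0 N/m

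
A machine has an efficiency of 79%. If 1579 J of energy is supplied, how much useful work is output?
W_out = η·W_in = 0.79·1579 = 1247.41 J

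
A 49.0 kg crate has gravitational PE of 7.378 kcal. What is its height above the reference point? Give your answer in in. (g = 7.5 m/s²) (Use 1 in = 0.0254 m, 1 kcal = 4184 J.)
Convert to SI: m = 49.0 kg, PE = 30869.6 J
h = PE/(mg) = 30869.6/(49.0·7.5) = 83.9988 m = 3307 in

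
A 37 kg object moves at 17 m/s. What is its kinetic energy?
KE = ½mv² = ½(37)(17)² = 5346.5 J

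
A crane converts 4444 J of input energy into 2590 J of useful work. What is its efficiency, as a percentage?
η = W_out/W_in = 2590/4444 = 58.28%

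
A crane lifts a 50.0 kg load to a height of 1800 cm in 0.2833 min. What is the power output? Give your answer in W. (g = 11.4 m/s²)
Convert to SI: m = 50.0 kg, h = 18.0 m, t = 16.998 s
P = mgh/t = (50.0)(11.4)(18.0)/16.998 = 603.6 W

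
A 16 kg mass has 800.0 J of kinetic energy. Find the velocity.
v = √(2·KE/m) = √(2·800.0/16) = 10.0 m/s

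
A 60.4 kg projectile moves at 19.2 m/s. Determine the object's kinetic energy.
KE = ½mv² = ½(60.4)(19.2)² = 11130 J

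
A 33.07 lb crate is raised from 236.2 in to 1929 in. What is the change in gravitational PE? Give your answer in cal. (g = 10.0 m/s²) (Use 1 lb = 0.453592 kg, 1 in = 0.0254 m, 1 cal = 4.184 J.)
Convert to SI: m = 15.0003 kg, Δh = 42.9971 m
ΔPE = mgΔh = (15.0003)(10.0)(42.9971) = 6449.69 J = 1542 cal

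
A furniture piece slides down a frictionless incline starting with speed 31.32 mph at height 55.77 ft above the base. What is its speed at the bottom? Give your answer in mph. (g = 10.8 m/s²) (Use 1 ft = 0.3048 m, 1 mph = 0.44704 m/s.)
Convert to SI: v₀ = 14.0013 m/s, h = 16.9987 m
½mv₀² + mgh = ½mv² ⇒ v = √(v₀² + 2gh) = √(14.0013² + 2·10.8·16.9987) = 23.732 m/s = 53.09 mph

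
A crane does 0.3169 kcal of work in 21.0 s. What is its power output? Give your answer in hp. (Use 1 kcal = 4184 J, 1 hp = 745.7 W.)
Convert to SI: W = 1325.91 J, t = 21.0 s
P = W/t = 1325.91/21.0 = 63.1386 W = 0.08467 hp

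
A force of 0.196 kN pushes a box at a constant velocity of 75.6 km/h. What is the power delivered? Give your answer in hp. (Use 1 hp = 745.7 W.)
Convert to SI: F = 196.0 N, v = 21.0 m/s
P = Fv = (196.0)(21.0) = 4116.0 W = 5.52 hp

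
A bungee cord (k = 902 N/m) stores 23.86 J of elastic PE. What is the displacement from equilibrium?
x = √(2·PE/k) = √(2·23.86/902) = 0.23 m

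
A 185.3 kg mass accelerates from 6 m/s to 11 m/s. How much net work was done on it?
W = ΔKE = ½m(v₂² − v₁²) = ½(185.3)(11² − 6²) = 7875.25 J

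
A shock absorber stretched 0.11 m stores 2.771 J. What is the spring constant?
k = 2·PE/x² = 2·2.771/(0.11)² = 458.0 N/m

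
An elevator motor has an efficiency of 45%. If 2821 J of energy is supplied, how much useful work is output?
W_out = η·W_in = 0.45·2821 = 1269.45 J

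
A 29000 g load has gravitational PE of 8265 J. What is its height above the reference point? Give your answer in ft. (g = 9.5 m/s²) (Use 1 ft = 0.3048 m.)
Convert to SI: m = 29.0 kg, PE = 8265.0 J
h = PE/(mg) = 8265.0/(29.0·9.5) = 30.0 m = 98.43 ft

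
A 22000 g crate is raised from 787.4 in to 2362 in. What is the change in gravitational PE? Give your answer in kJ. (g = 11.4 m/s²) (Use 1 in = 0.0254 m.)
Convert to SI: m = 22.0 kg, Δh = 39.9948 m
ΔPE = mgΔh = (22.0)(11.4)(39.9948) = 10030.7 J = 10.03 kJ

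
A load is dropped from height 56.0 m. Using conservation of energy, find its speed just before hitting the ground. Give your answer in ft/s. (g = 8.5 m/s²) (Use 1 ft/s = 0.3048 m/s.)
mgh = ½mv² ⇒ v = √(2gh) = √(2·8.5·56.0) = 30.8545 m/s = 101.2 ft/s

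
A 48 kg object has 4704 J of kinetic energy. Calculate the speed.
v = √(2·KE/m) = √(2·4704/48) = 14.0 m/s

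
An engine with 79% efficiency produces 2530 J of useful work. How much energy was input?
W_in = W_out/η = 2530/0.79 = 3203 J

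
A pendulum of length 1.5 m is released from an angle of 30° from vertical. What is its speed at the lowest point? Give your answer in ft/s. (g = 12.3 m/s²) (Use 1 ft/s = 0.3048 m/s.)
h = L(1 − cosθ) = 1.5(1 − cos30°) = 0.200962 m
v = √(2gh) = √(2·12.3·0.200962) = 2.22343 m/s = 7.295 ft/s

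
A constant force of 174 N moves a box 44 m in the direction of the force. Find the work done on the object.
W = F·d = (174)(44) = 7656 J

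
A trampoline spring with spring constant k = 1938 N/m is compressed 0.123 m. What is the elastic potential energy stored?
PE = ½kx² = ½(1938)(0.123)² = 14.66 J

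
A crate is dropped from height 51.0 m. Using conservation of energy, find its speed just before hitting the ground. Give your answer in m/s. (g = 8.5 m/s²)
mgh = ½mv² ⇒ v = √(2gh) = √(2·8.5·51.0) = 29.44 m/s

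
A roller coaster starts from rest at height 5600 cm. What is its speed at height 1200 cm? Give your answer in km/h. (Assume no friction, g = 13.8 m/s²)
Convert to SI: h₁−h₂ = 44.0 m
mgh₁ = mgh₂ + ½mv² ⇒ v = √(2g(h₁−h₂)) = √(2·13.8·44.0) = 34.8482 m/s = 125.5 km/h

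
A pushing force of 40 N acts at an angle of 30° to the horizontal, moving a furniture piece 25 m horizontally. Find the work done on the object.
W = F·d·cosθ = (40)(25)cos(30°) = 866.0 J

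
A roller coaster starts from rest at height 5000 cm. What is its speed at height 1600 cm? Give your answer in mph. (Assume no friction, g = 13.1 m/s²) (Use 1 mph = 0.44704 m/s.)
Convert to SI: h₁−h₂ = 34.0 m
mgh₁ = mgh₂ + ½mv² ⇒ v = √(2g(h₁−h₂)) = √(2·13.1·34.0) = 29.8463 m/s = 66.76 mph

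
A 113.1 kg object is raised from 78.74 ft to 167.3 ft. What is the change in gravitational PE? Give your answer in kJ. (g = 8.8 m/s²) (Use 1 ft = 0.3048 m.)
Convert to SI: m = 113.1 kg, Δh = 26.9931 m
ΔPE = mgΔh = (113.1)(8.8)(26.9931) = 26865.7 J = 26.87 kJ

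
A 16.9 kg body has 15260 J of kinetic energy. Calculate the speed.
v = √(2·KE/m) = √(2·15260/16.9) = 42.5 m/s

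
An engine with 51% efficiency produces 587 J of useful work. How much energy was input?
W_in = W_out/η = 587/0.51 = 1151 J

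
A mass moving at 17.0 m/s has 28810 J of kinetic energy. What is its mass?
m = 2·KE/v² = 2·28810/(17.0)² = 199.4 kg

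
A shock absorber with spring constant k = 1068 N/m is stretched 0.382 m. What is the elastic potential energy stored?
PE = ½kx² = ½(1068)(0.382)² = 77.92 J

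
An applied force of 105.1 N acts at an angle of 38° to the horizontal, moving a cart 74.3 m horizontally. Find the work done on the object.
W = F·d·cosθ = (105.1)(74.3)cos(38°) = 6154 J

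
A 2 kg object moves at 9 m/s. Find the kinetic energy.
KE = ½mv² = ½(2)(9)² = 81.0 J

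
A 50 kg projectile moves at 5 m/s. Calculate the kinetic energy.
KE = ½mv² = ½(50)(5)² = 625.0 J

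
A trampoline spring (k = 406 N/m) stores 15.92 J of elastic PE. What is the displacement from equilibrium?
x = √(2·PE/k) = √(2·15.92/406) = 0.28 m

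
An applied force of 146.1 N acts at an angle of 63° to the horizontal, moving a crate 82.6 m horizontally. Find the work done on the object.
W = F·d·cosθ = (146.1)(82.6)cos(63°) = 5479 J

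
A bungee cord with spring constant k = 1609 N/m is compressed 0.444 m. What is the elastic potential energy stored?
PE = ½kx² = ½(1609)(0.444)² = 158.6 J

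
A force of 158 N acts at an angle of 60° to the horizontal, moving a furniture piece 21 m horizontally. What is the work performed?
W = F·d·cosθ = (158)(21)cos(60°) = 1659 J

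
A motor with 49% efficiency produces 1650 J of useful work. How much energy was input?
W_in = W_out/η = 1650/0.49 = 3367 J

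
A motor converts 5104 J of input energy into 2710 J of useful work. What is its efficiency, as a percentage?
η = W_out/W_in = 2710/5104 = 53.1%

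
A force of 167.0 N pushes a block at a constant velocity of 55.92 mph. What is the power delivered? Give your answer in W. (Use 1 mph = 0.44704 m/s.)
Convert to SI: F = 167.0 N, v = 24.9985 m/s
P = Fv = (167.0)(24.9985) = 4175 W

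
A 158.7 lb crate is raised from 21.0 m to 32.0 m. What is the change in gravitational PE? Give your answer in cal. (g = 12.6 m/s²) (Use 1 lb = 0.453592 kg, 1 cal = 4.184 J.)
Convert to SI: m = 71.9851 kg, Δh = 11.0 m
ΔPE = mgΔh = (71.9851)(12.6)(11.0) = 9977.13 J = 2385 cal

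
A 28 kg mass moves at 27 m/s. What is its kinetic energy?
KE = ½mv² = ½(28)(27)² = 10206.0 J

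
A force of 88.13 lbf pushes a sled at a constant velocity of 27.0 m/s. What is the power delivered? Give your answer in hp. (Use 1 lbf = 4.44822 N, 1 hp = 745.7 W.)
Convert to SI: F = 392.022 N, v = 27.0 m/s
P = Fv = (392.022)(27.0) = 10584.6 W = 14.19 hp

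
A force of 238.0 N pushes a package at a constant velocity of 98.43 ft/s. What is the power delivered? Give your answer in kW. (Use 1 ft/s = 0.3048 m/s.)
Convert to SI: F = 238.0 N, v = 30.0015 m/s
P = Fv = (238.0)(30.0015) = 7140.35 W = 7.14 kW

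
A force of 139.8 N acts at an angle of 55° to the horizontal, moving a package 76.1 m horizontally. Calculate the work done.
W = F·d·cosθ = (139.8)(76.1)cos(55°) = 6102 J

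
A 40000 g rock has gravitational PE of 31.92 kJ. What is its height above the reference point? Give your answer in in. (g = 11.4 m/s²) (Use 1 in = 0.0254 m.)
Convert to SI: m = 40.0 kg, PE = 31920.0 J
h = PE/(mg) = 31920.0/(40.0·11.4) = 70.0 m = 2756 in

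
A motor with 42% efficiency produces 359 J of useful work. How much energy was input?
W_in = W_out/η = 359/0.42 = 854.8 J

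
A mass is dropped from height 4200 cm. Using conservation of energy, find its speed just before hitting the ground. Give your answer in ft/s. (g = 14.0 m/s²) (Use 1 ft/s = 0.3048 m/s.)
Convert to SI: h = 42.0 m
mgh = ½mv² ⇒ v = √(2gh) = √(2·14.0·42.0) = 34.2929 m/s = 112.5 ft/s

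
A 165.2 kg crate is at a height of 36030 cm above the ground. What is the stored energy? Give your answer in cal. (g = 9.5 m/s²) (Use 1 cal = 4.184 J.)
Convert to SI: m = 165.2 kg, h = 360.3 m
PE = mgh = (165.2)(9.5)(360.3) = 565455 J = 135100 cal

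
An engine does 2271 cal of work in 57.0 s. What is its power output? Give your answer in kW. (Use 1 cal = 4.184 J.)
Convert to SI: W = 9501.86 J, t = 57.0 s
P = W/t = 9501.86/57.0 = 166.699 W = 0.1667 kW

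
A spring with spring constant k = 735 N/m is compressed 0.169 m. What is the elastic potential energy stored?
PE = ½kx² = ½(735)(0.169)² = 10.5 J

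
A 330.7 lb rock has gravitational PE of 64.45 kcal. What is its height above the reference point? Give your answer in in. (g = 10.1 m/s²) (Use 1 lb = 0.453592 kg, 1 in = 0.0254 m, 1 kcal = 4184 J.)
Convert to SI: m = 150.003 kg, PE = 269659 J
h = PE/(mg) = 269659/(150.003·10.1) = 177.989 m = 7007 in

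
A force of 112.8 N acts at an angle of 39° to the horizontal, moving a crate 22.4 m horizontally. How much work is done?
W = F·d·cosθ = (112.8)(22.4)cos(39°) = 1964 J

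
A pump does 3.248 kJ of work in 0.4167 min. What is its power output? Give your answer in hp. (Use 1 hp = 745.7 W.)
Convert to SI: W = 3248.0 J, t = 25.002 s
P = W/t = 3248.0/25.002 = 129.91 W = 0.1742 hp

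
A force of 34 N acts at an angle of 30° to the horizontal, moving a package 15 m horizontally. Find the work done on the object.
W = F·d·cosθ = (34)(15)cos(30°) = 441.7 J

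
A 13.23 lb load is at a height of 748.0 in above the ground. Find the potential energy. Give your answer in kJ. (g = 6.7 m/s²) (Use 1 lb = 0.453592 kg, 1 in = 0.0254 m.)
Convert to SI: m = 6.00102 kg, h = 18.9992 m
PE = mgh = (6.00102)(6.7)(18.9992) = 763.898 J = 0.7639 kJ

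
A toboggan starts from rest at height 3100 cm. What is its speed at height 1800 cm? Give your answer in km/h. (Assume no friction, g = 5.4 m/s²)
Convert to SI: h₁−h₂ = 13.0 m
mgh₁ = mgh₂ + ½mv² ⇒ v = √(2g(h₁−h₂)) = √(2·5.4·13.0) = 11.8491 m/s = 42.66 km/h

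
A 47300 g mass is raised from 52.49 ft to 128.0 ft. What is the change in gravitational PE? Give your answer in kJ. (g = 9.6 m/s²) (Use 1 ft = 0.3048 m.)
Convert to SI: m = 47.3 kg, Δh = 23.0154 m
ΔPE = mgΔh = (47.3)(9.6)(23.0154) = 10450.9 J = 10.45 kJ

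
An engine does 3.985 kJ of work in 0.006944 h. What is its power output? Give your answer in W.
Convert to SI: W = 3985.0 J, t = 24.9984 s
P = W/t = 3985.0/24.9984 = 159.4 W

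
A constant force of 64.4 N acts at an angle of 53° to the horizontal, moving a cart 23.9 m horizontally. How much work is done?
W = F·d·cosθ = (64.4)(23.9)cos(53°) = 926.3 J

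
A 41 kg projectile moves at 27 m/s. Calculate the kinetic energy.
KE = ½mv² = ½(41)(27)² = 14944.5 J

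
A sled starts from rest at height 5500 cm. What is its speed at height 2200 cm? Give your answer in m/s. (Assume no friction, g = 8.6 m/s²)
Convert to SI: h₁−h₂ = 33.0 m
mgh₁ = mgh₂ + ½mv² ⇒ v = √(2g(h₁−h₂)) = √(2·8.6·33.0) = 23.82 m/s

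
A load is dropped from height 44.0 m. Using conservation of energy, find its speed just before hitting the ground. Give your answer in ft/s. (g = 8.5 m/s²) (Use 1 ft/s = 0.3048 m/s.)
mgh = ½mv² ⇒ v = √(2gh) = √(2·8.5·44.0) = 27.3496 m/s = 89.73 ft/s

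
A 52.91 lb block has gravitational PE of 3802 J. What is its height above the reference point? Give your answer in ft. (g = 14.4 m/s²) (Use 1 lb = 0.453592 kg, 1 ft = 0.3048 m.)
Convert to SI: m = 23.9996 kg, PE = 3802.0 J
h = PE/(mg) = 3802.0/(23.9996·14.4) = 11.0014 m = 36.09 ft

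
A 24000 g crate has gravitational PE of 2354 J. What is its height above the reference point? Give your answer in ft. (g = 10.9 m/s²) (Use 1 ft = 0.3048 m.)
Convert to SI: m = 24.0 kg, PE = 2354.0 J
h = PE/(mg) = 2354.0/(24.0·10.9) = 8.99847 m = 29.52 ft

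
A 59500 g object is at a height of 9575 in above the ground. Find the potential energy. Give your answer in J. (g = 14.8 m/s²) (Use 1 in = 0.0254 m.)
Convert to SI: m = 59.5 kg, h = 243.205 m
PE = mgh = (59.5)(14.8)(243.205) = 214200 J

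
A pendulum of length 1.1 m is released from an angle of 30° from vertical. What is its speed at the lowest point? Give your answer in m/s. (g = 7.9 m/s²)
h = L(1 − cosθ) = 1.1(1 − cos30°) = 0.147372 m
v = √(2gh) = √(2·7.9·0.147372) = 1.526 m/s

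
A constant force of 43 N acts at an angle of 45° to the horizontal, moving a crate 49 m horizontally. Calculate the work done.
W = F·d·cosθ = (43)(49)cos(45°) = 1490 J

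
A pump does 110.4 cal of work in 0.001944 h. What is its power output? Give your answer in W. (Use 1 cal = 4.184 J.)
Convert to SI: W = 461.914 J, t = 6.9984 s
P = W/t = 461.914/6.9984 = 66.0 W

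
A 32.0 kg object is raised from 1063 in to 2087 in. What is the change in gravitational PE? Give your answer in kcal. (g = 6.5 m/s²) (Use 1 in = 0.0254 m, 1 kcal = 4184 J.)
Convert to SI: m = 32.0 kg, Δh = 26.0096 m
ΔPE = mgΔh = (32.0)(6.5)(26.0096) = 5410.0 J = 1.293 kcal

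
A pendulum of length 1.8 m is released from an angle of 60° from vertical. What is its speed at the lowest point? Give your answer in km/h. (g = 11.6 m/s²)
h = L(1 − cosθ) = 1.8(1 − cos60°) = 0.9 m
v = √(2gh) = √(2·11.6·0.9) = 4.56946 m/s = 16.45 km/h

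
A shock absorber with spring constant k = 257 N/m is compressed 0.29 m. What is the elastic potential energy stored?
PE = ½kx² = ½(257)(0.29)² = 10.81 J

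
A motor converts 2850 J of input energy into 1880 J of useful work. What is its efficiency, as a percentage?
η = W_out/W_in = 1880/2850 = 65.96%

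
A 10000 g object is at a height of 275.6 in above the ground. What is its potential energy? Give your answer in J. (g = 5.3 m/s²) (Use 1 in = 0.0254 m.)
Convert to SI: m = 10.0 kg, h = 7.00024 m
PE = mgh = (10.0)(5.3)(7.00024) = 371.0 J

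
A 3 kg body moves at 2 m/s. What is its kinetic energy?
KE = ½mv² = ½(3)(2)² = 6.0 J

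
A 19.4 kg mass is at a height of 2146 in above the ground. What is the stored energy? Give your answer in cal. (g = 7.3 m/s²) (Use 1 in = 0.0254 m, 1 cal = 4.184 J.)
Convert to SI: m = 19.4 kg, h = 54.5084 m
PE = mgh = (19.4)(7.3)(54.5084) = 7719.48 J = 1845 cal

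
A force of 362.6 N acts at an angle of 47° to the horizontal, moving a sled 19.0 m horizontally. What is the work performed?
W = F·d·cosθ = (362.6)(19.0)cos(47°) = 4699 J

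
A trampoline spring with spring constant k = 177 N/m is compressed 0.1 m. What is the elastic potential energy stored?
PE = ½kx² = ½(177)(0.1)² = 0.885 J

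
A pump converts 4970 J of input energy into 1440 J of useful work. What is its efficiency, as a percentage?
η = W_out/W_in = 1440/4970 = 28.97%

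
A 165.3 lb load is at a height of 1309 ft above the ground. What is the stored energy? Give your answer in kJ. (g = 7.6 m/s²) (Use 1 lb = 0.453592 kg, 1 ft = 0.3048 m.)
Convert to SI: m = 74.9788 kg, h = 398.983 m
PE = mgh = (74.9788)(7.6)(398.983) = 227356 J = 227.4 kJ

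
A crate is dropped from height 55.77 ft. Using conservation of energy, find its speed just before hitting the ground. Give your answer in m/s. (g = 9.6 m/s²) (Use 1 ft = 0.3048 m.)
Convert to SI: h = 16.9987 m
mgh = ½mv² ⇒ v = √(2gh) = √(2·9.6·16.9987) = 18.07 m/s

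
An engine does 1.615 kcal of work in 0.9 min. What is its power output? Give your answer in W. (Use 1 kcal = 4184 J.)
Convert to SI: W = 6757.16 J, t = 54.0 s
P = W/t = 6757.16/54.0 = 125.1 W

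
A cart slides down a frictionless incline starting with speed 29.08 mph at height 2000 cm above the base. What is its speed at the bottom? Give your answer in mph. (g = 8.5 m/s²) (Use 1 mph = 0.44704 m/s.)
Convert to SI: v₀ = 12.9999 m/s, h = 20.0 m
½mv₀² + mgh = ½mv² ⇒ v = √(v₀² + 2gh) = √(12.9999² + 2·8.5·20.0) = 22.561 m/s = 50.47 mph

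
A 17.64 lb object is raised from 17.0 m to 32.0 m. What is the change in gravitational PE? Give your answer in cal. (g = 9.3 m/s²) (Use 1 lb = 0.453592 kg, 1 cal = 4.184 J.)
Convert to SI: m = 8.00136 kg, Δh = 15.0 m
ΔPE = mgΔh = (8.00136)(9.3)(15.0) = 1116.19 J = 266.8 cal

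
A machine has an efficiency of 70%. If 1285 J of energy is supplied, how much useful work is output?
W_out = η·W_in = 0.7·1285 = 899.5 J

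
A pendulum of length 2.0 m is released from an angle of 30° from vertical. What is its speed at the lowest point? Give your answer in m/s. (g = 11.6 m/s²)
h = L(1 − cosθ) = 2.0(1 − cos30°) = 0.267949 m
v = √(2gh) = √(2·11.6·0.267949) = 2.493 m/s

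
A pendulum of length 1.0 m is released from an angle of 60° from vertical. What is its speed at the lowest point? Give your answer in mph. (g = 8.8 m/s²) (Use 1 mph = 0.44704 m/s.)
h = L(1 − cosθ) = 1.0(1 − cos60°) = 0.5 m
v = √(2gh) = √(2·8.8·0.5) = 2.96648 m/s = 6.636 mph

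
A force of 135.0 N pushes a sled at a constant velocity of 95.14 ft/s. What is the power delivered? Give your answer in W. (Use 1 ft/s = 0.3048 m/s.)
Convert to SI: F = 135.0 N, v = 28.9987 m/s
P = Fv = (135.0)(28.9987) = 3915 W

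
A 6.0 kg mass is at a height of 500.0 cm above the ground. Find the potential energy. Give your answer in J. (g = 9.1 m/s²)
Convert to SI: m = 6.0 kg, h = 5.0 m
PE = mgh = (6.0)(9.1)(5.0) = 273.0 J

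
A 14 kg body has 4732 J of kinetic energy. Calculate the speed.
v = √(2·KE/m) = √(2·4732/14) = 26.0 m/s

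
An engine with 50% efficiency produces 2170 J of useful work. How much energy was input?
W_in = W_out/η = 2170/0.5 = 4340 J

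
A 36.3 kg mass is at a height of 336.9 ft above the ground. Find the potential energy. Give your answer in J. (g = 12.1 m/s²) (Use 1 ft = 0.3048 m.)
Convert to SI: m = 36.3 kg, h = 102.687 m
PE = mgh = (36.3)(12.1)(102.687) = 45100 J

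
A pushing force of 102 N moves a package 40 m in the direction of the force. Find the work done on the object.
W = F·d = (102)(40) = 4080 J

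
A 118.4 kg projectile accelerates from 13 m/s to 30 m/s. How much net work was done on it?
W = ΔKE = ½m(v₂² − v₁²) = ½(118.4)(30² − 13²) = 43275.2 J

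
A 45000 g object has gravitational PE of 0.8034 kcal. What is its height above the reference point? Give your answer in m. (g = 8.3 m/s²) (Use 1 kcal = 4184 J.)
Convert to SI: m = 45.0 kg, PE = 3361.43 J
h = PE/(mg) = 3361.43/(45.0·8.3) = 9.0 m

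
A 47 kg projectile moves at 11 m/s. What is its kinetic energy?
KE = ½mv² = ½(47)(11)² = 2843.5 J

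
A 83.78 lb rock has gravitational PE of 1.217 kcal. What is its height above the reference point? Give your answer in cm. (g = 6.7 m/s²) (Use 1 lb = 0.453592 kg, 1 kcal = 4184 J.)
Convert to SI: m = 38.0019 kg, PE = 5091.93 J
h = PE/(mg) = 5091.93/(38.0019·6.7) = 19.9987 m = 2000 cm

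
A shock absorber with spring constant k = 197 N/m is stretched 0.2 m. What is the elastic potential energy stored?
PE = ½kx² = ½(197)(0.2)² = 3.94 J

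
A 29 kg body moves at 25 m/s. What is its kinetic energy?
KE = ½mv² = ½(29)(25)² = 9062.5 J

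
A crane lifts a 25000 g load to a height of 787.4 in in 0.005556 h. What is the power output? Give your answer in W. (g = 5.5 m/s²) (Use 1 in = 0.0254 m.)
Convert to SI: m = 25.0 kg, h = 20.0 m, t = 20.0016 s
P = mgh/t = (25.0)(5.5)(20.0)/20.0016 = 137.5 W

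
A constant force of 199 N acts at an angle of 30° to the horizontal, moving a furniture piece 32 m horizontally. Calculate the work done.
W = F·d·cosθ = (199)(32)cos(30°) = 5515 J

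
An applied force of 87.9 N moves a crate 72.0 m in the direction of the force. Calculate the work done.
W = F·d = (87.9)(72.0) = 6329 J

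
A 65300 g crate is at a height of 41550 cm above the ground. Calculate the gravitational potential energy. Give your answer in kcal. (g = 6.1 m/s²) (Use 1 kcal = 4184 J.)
Convert to SI: m = 65.3 kg, h = 415.5 m
PE = mgh = (65.3)(6.1)(415.5) = 165506 J = 39.56 kcal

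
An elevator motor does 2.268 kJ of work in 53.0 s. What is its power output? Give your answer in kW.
Convert to SI: W = 2268.0 J, t = 53.0 s
P = W/t = 2268.0/53.0 = 42.7925 W = 0.04279 kW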